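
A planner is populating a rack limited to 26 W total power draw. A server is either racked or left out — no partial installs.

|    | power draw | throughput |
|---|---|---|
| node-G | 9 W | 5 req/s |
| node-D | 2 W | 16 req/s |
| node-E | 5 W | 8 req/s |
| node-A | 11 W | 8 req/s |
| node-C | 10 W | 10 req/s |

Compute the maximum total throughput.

39

Treat it as a binary knapsack problem.
node-D + node-E + node-C: power draw 2 + 5 + 10 = 17 ≤ 26, throughput 16 + 8 + 10 = 34.
node-G + node-D + node-E + node-C: power draw 9 + 2 + 5 + 10 = 26 ≤ 26, throughput 5 + 16 + 8 + 10 = 39.
Best is node-G, node-D, node-E, and node-C with total throughput 39.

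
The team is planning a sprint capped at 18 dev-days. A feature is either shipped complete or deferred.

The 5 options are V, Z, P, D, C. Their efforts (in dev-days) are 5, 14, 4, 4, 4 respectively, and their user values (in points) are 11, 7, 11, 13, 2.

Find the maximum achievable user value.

Allowing fractional choices, the relaxed optimum would be about 37.5, but features are indivisible.
V + P + D: effort 5 + 4 + 4 = 13 ≤ 18, user value 11 + 11 + 13 = 35.
V + P + D + C: effort 5 + 4 + 4 + 4 = 17 ≤ 18, user value 11 + 11 + 13 + 2 = 37.
Best is V, P, D, and C with total user value 37.

37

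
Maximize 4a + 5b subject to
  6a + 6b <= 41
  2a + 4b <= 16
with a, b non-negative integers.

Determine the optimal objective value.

26

(a,b)=(4,2): 6·4+6·2=36≤41, 2·4+4·2=16≤16, objective 26.
(a,b)=(5,1): 6·5+6·1=36≤41, 2·5+4·1=14≤16, objective 25.
(a,b)=(6,0): 6·6+6·0=36≤41, 2·6+4·0=12≤16, objective 24.
(a,b)=(3,2): 6·3+6·2=30≤41, 2·3+4·2=14≤16, objective 22.
Maximum is 26 at (a,b)=(4,2).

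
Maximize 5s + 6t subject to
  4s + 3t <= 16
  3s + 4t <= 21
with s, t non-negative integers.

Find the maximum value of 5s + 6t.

Relaxing integrality, the LP optimum is 31.57 at (s,t) = (0.143, 5.14), which is not an integer point.
(s,t)=(0,5): 4·0+3·5=15≤16, 3·0+4·5=20≤21, objective 30.
(s,t)=(1,4): 4·1+3·4=16≤16, 3·1+4·4=19≤21, objective 29.
The best lattice point is (0,5), giving 30.

30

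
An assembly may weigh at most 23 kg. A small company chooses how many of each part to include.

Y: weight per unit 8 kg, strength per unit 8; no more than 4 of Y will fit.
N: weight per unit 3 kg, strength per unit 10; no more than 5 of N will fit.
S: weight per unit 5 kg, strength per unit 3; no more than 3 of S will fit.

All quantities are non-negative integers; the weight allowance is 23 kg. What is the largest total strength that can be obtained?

58

This is a bounded integer knapsack.
5×N and 1×S: weight 20 ≤ 23, strength 5·10 + 1·3 = 53.
1×Y and 5×N: weight 23 ≤ 23, strength 1·8 + 5·10 = 58.
Best is 58.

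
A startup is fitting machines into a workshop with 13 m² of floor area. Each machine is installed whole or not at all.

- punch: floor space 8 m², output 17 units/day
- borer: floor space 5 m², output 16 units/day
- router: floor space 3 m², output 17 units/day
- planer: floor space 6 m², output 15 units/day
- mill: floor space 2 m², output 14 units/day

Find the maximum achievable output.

router + planer + mill: floor space 3 + 6 + 2 = 11 ≤ 13, output 17 + 15 + 14 = 46.
borer + router + mill: floor space 5 + 3 + 2 = 10 ≤ 13, output 16 + 17 + 14 = 47.
punch + router + mill: floor space 8 + 3 + 2 = 13 ≤ 13, output 17 + 17 + 14 = 48.
Best is punch, router, and mill with total output 48.

48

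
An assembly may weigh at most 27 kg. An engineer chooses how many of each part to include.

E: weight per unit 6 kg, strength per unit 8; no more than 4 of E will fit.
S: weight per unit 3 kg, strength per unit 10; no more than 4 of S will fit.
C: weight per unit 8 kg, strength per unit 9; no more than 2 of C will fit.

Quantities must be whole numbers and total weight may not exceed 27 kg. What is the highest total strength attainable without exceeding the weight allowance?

57

This is a bounded integer knapsack.
S has the best ratio (10/3); taking only S gives at most 4×10 = 40 (stopped by the supply cap of 4).
Mixing does better — 1×E, 4×S, and 1×C: weight 26 ≤ 27, strength 1·8 + 4·10 + 1·9 = 57.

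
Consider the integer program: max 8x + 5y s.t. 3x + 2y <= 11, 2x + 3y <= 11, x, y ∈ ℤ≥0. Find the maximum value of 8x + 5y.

29

(x,y)=(3,1): 3·3+2·1=11≤11, 2·3+3·1=9≤11, objective 29.
(x,y)=(2,2): 3·2+2·2=10≤11, 2·2+3·2=10≤11, objective 26.
No feasible integer point exceeds 29.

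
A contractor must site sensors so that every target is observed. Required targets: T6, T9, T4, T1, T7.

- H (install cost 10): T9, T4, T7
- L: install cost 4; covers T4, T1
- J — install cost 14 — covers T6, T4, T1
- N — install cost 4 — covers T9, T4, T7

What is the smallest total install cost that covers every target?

The greedy cost-per-new-target heuristic would pick N, L, and J for 22, but a cheaper cover exists.
Choose J and N: together they cover T6, T9, T4, T1, T7 — every target.
Total install cost: 14 + 4 = 18.
No cover costs less than 18.

18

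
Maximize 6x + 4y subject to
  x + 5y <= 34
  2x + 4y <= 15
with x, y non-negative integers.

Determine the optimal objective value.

42

(x,y)=(7,0) is feasible, giving 42.
(x,y)=(6,0) is feasible, giving 36.
The best lattice point is (7,0), giving 42.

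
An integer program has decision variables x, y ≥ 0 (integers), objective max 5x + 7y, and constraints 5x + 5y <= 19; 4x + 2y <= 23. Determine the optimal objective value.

Relaxing integrality, the LP optimum is 26.60 at (x,y) = (0, 3.8), which is not an integer point.
(x,y)=(0,3) is feasible, giving 21.
(x,y)=(1,2) is feasible, giving 19.
(x,y)=(0,2) is feasible, giving 14.
No feasible integer point exceeds 21.

21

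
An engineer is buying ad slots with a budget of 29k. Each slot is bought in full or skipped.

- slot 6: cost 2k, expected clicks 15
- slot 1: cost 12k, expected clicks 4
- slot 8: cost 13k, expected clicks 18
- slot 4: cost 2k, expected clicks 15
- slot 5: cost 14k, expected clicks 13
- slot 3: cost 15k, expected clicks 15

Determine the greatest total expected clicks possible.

Allowing fractional choices, the relaxed optimum would be about 60.0, but ad slots are indivisible.
slot 6 + slot 1 + slot 8 + slot 4: cost 2 + 12 + 13 + 2 = 29 ≤ 29, expected clicks 15 + 4 + 18 + 15 = 52.
slot 6 + slot 8 + slot 5: cost 2 + 13 + 14 = 29 ≤ 29, expected clicks 15 + 18 + 13 = 46.
slot 6 + slot 8 + slot 4: cost 2 + 13 + 2 = 17 ≤ 29, expected clicks 15 + 18 + 15 = 48.
Best is slot 6, slot 1, slot 8, and slot 4 with total expected clicks 52.

52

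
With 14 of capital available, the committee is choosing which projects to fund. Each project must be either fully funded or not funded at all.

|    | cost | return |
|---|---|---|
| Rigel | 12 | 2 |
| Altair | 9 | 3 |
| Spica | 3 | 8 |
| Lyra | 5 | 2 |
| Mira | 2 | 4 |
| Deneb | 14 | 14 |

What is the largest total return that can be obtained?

15

This is a 0-1 knapsack instance.
Allowing fractional choices, the relaxed optimum would be about 21.0, but projects are indivisible.
Altair + Spica + Mira: cost 9 + 3 + 2 = 14 ≤ 14, return 3 + 8 + 4 = 15.
Spica + Lyra + Mira: cost 3 + 5 + 2 = 10 ≤ 14, return 8 + 2 + 4 = 14.
Deneb: cost 14 ≤ 14, return 14.
Best is Altair, Spica, and Mira with total return 15.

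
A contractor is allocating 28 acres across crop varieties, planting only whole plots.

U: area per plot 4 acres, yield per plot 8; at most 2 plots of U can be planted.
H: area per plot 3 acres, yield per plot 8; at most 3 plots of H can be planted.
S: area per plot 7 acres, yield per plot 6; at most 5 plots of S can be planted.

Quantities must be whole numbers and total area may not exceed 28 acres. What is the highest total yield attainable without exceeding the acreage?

46

H has the best ratio (8/3); taking only H gives at most 3×8 = 24 (stopped by the supply cap of 3).
Mixing does better — 2×U, 3×H, and 1×S: area 24 ≤ 28, yield 2·8 + 3·8 + 1·6 = 46.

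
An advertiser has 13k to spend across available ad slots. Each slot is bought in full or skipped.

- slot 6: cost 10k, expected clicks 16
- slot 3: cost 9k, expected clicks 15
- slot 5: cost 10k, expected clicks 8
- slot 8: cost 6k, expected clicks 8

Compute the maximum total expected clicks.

This is a 0-1 knapsack instance.
Allowing fractional choices, the relaxed optimum would be about 21.4, but ad slots are indivisible.
slot 6: cost 10 ≤ 13, expected clicks 16.
slot 3: cost 9 ≤ 13, expected clicks 15.
Best is slot 6 with total expected clicks 16.

16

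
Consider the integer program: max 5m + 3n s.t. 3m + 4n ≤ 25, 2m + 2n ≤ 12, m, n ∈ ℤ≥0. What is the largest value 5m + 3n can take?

30

(m,n)=(6,0): 3·6+4·0=18≤25, 2·6+2·0=12≤12, objective 30.
(m,n)=(5,1): 3·5+4·1=19≤25, 2·5+2·1=12≤12, objective 28.
(m,n)=(5,0): 3·5+4·0=15≤25, 2·5+2·0=10≤12, objective 25.
The best lattice point is (6,0), giving 30.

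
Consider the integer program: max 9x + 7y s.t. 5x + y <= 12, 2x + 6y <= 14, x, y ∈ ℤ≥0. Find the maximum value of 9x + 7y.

25

(x,y)=(2,1): 5·2+1·1=11≤12, 2·2+6·1=10≤14, objective 25.
(x,y)=(1,2): 5·1+1·2=7≤12, 2·1+6·2=14≤14, objective 23.
(x,y)=(2,0): 5·2+1·0=10≤12, 2·2+6·0=4≤14, objective 18.
Maximum is 25 at (x,y)=(2,1).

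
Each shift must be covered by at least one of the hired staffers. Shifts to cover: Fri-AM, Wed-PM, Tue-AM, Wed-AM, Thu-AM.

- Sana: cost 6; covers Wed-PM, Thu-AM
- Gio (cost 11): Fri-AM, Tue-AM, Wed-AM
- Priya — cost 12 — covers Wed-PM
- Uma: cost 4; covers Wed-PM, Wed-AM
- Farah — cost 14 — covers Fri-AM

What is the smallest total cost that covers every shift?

The greedy cost-per-new-shift heuristic would pick Uma, Gio, and Sana for 21, but a cheaper cover exists.
Choose Sana and Gio: together they cover Fri-AM, Wed-PM, Tue-AM, Wed-AM, Thu-AM — every shift.
Total cost: 6 + 11 = 17.
No cover costs less than 17.

17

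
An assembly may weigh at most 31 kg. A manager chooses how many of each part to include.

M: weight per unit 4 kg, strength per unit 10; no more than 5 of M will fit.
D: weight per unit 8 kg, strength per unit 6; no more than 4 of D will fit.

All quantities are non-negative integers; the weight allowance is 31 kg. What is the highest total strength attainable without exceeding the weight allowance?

56

This is a bounded integer knapsack.
5×M and 1×D: weight 28 ≤ 31, strength 5·10 + 1·6 = 56.
5×M: weight 20 ≤ 31, strength 5·10 = 50.
Best is 56.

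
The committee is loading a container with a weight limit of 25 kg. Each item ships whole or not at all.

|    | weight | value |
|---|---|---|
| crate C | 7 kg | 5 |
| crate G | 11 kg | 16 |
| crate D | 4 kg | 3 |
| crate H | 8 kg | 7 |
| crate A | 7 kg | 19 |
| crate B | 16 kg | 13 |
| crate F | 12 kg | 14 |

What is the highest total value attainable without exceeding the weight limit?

40

This is an integer program with binary decision variables.
Take crate C, crate G, and crate A: weight 7 + 11 + 7 = 25 ≤ 25, value 5 + 16 + 19 = 40.
No other feasible combination does better.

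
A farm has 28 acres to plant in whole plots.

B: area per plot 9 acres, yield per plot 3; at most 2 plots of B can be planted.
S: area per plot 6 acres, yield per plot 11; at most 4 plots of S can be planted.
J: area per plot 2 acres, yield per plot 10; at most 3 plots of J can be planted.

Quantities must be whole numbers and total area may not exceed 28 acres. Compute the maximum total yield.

This is a bounded integer knapsack.
Take 4×S and 2×J: area 28 ≤ 28, yield 4·11 + 2·10 = 64.
No other integer combination yields more.

64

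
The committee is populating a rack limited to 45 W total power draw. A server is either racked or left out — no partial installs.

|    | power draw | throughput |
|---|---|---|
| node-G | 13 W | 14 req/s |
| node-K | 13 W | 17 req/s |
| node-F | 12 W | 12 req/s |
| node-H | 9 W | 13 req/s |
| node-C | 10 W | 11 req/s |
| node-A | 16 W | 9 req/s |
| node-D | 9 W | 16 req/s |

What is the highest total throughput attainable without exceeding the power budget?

node-K + node-F + node-H + node-D: power draw 13 + 12 + 9 + 9 = 43 ≤ 45, throughput 17 + 12 + 13 + 16 = 58.
node-G + node-K + node-C + node-D: power draw 13 + 13 + 10 + 9 = 45 ≤ 45, throughput 14 + 17 + 11 + 16 = 58.
node-G + node-K + node-H + node-D: power draw 13 + 13 + 9 + 9 = 44 ≤ 45, throughput 14 + 17 + 13 + 16 = 60.
Best is node-G, node-K, node-H, and node-D with total throughput 60.

60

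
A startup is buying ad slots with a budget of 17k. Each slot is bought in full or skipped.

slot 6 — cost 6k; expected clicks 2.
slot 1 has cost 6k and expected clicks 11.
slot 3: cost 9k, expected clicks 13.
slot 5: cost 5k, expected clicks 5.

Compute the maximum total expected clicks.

Allowing fractional choices, the relaxed optimum would be about 26.0, but ad slots are indivisible.
slot 6 + slot 1 + slot 5: cost 6 + 6 + 5 = 17 ≤ 17, expected clicks 2 + 11 + 5 = 18.
slot 3 + slot 5: cost 9 + 5 = 14 ≤ 17, expected clicks 13 + 5 = 18.
slot 1 + slot 3: cost 6 + 9 = 15 ≤ 17, expected clicks 11 + 13 = 24.
Best is slot 1 and slot 3 with total expected clicks 24.

24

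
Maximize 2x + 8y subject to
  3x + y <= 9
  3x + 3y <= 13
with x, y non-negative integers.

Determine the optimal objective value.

32

(x,y)=(0,4): 3·0+1·4=4≤9, 3·0+3·4=12≤13, objective 32.
(x,y)=(1,3): 3·1+1·3=6≤9, 3·1+3·3=12≤13, objective 26.
(x,y)=(0,3): 3·0+1·3=3≤9, 3·0+3·3=9≤13, objective 24.
Maximum is 32 at (x,y)=(0,4).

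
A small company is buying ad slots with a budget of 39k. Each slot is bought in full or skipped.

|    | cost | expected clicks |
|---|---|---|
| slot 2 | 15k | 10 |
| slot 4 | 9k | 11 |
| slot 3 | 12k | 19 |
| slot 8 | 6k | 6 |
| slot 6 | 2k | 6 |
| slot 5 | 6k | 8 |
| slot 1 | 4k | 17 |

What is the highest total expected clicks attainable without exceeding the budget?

This is an integer program with binary decision variables.
Take slot 4, slot 3, slot 8, slot 6, slot 5, and slot 1: cost 9 + 12 + 6 + 2 + 6 + 4 = 39 ≤ 39, expected clicks 11 + 19 + 6 + 6 + 8 + 17 = 67.
No other feasible combination does better.

67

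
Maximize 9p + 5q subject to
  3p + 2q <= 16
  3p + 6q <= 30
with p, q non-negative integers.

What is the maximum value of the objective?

Relaxing integrality, the LP optimum is 48.00 at (p,q) = (5.33, 0), which is not an integer point.
(p,q)=(4,2): 3·4+2·2=16≤16, 3·4+6·2=24≤30, objective 46.
(p,q)=(5,0): 3·5+2·0=15≤16, 3·5+6·0=15≤30, objective 45.
Maximum is 46 at (p,q)=(4,2).

46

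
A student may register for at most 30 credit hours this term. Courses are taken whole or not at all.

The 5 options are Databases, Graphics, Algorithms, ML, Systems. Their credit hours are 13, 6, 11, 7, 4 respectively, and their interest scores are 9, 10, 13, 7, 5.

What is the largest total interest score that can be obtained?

Treat it as a binary knapsack problem.
Allowing fractional choices, the relaxed optimum would be about 36.4, but courses are indivisible.
Graphics + Algorithms + ML + Systems: credit hours 6 + 11 + 7 + 4 = 28 ≤ 30, interest score 10 + 13 + 7 + 5 = 35.
Databases + Graphics + Algorithms: credit hours 13 + 6 + 11 = 30 ≤ 30, interest score 9 + 10 + 13 = 32.
Best is Graphics, Algorithms, ML, and Systems with total interest score 35.

35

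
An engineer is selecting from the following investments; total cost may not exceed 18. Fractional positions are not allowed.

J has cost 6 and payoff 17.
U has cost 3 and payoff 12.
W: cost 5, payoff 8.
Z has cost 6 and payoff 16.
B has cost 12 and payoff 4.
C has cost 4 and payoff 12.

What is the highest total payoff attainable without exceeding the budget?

J + U + W + C: cost 6 + 3 + 5 + 4 = 18 ≤ 18, payoff 17 + 12 + 8 + 12 = 49.
J + U + Z: cost 6 + 3 + 6 = 15 ≤ 18, payoff 17 + 12 + 16 = 45.
U + W + Z + C: cost 3 + 5 + 6 + 4 = 18 ≤ 18, payoff 12 + 8 + 16 + 12 = 48.
Best is J, U, W, and C with total payoff 49.

49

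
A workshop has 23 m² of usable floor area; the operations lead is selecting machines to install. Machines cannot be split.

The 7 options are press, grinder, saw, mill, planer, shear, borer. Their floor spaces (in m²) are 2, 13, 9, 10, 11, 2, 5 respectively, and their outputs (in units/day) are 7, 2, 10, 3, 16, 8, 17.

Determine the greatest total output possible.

48

This is an integer program with binary decision variables.
Allowing fractional choices, the relaxed optimum would be about 51.3, but machines are indivisible.
press + planer + shear + borer: floor space 2 + 11 + 2 + 5 = 20 ≤ 23, output 7 + 16 + 8 + 17 = 48.
press + saw + shear + borer: floor space 2 + 9 + 2 + 5 = 18 ≤ 23, output 7 + 10 + 8 + 17 = 42.
planer + shear + borer: floor space 11 + 2 + 5 = 18 ≤ 23, output 16 + 8 + 17 = 41.
Best is press, planer, shear, and borer with total output 48.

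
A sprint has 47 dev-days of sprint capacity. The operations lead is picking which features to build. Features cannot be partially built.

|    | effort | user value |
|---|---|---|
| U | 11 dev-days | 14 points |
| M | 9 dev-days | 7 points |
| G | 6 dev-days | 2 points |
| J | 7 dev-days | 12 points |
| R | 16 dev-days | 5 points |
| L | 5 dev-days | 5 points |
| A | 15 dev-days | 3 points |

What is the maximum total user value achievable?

41

This is a 0-1 knapsack instance.
Take U, M, J, L, and A: effort 11 + 9 + 7 + 5 + 15 = 47 ≤ 47, user value 14 + 7 + 12 + 5 + 3 = 41.
No other feasible combination does better.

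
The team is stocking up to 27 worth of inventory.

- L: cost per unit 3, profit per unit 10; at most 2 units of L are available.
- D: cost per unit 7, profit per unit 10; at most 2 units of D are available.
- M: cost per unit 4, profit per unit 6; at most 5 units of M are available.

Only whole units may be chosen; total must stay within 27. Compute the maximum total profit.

L has the best ratio (10/3); taking only L gives at most 2×10 = 20 (stopped by the supply cap of 2).
Mixing does better — 2×L and 5×M: cost 26 ≤ 27, profit 2·10 + 5·6 = 50.

50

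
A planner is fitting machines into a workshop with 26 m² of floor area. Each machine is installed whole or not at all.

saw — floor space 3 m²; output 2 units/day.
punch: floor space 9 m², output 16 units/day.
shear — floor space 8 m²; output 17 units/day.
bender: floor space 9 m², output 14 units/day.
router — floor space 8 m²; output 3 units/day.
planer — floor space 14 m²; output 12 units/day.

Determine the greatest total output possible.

Take punch, shear, and bender: floor space 9 + 8 + 9 = 26 ≤ 26, output 16 + 17 + 14 = 47.
No other feasible combination does better.

47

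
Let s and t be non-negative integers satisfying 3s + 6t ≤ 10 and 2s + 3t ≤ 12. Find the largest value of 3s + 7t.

10

Relaxing integrality, the LP optimum is 11.67 at (s,t) = (0, 1.67), which is not an integer point.
(s,t)=(1,1) is feasible, giving 10.
(s,t)=(0,1) is feasible, giving 7.
(s,t)=(2,0) is feasible, giving 6.
The best lattice point is (1,1), giving 10.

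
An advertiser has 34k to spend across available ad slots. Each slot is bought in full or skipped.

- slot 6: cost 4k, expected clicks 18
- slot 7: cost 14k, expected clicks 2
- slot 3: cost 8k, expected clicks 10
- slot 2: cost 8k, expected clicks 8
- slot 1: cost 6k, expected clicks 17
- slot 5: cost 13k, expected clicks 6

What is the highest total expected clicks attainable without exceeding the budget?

53

Allowing fractional choices, the relaxed optimum would be about 56.7, but ad slots are indivisible.
slot 6 + slot 3 + slot 1 + slot 5: cost 4 + 8 + 6 + 13 = 31 ≤ 34, expected clicks 18 + 10 + 17 + 6 = 51.
slot 6 + slot 2 + slot 1 + slot 5: cost 4 + 8 + 6 + 13 = 31 ≤ 34, expected clicks 18 + 8 + 17 + 6 = 49.
slot 6 + slot 3 + slot 2 + slot 1: cost 4 + 8 + 8 + 6 = 26 ≤ 34, expected clicks 18 + 10 + 8 + 17 = 53.
Best is slot 6, slot 3, slot 2, and slot 1 with total expected clicks 53.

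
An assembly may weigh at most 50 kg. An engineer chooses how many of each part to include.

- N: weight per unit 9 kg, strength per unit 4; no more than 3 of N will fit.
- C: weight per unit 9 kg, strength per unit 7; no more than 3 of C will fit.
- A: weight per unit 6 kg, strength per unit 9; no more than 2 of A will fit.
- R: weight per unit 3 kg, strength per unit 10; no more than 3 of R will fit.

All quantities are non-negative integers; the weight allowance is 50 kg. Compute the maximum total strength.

1×N, 2×C, 2×A, and 3×R: weight 48 ≤ 50, strength 1·4 + 2·7 + 2·9 + 3·10 = 66.
3×C, 2×A, and 3×R: weight 48 ≤ 50, strength 3·7 + 2·9 + 3·10 = 69.
Best is 69.

69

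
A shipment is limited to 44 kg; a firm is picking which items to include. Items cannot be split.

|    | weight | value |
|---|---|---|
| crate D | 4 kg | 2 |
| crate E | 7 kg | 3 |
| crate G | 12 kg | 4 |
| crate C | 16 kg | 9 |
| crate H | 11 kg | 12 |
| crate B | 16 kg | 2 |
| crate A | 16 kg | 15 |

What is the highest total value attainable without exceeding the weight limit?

crate D + crate G + crate H + crate A: weight 4 + 12 + 11 + 16 = 43 ≤ 44, value 2 + 4 + 12 + 15 = 33.
crate C + crate H + crate A: weight 16 + 11 + 16 = 43 ≤ 44, value 9 + 12 + 15 = 36.
Best is crate C, crate H, and crate A with total value 36.

36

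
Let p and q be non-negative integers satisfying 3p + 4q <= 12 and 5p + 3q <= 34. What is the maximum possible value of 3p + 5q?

15

(p,q)=(0,3): 3·0+4·3=12≤12, 5·0+3·3=9≤34, objective 15.
(p,q)=(1,2): 3·1+4·2=11≤12, 5·1+3·2=11≤34, objective 13.
(p,q)=(0,2): 3·0+4·2=8≤12, 5·0+3·2=6≤34, objective 10.
The best lattice point is (0,3), giving 15.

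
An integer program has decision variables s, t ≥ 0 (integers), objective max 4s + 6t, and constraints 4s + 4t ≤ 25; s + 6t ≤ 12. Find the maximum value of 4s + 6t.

Relaxing integrality, the LP optimum is 27.30 at (s,t) = (5.1, 1.15), which is not an integer point.
(s,t)=(5,1): 4·5+4·1=24≤25, 1·5+6·1=11≤12, objective 26.
(s,t)=(6,0): 4·6+4·0=24≤25, 1·6+6·0=6≤12, objective 24.
(s,t)=(4,1): 4·4+4·1=20≤25, 1·4+6·1=10≤12, objective 22.
The best lattice point is (5,1), giving 26.

26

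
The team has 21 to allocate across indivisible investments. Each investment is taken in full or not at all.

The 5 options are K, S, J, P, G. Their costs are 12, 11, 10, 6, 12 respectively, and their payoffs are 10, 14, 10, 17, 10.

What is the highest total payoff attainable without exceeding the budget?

31

This is an integer program with binary decision variables.
Take S and P: cost 11 + 6 = 17 ≤ 21, payoff 14 + 17 = 31.
No other feasible combination does better.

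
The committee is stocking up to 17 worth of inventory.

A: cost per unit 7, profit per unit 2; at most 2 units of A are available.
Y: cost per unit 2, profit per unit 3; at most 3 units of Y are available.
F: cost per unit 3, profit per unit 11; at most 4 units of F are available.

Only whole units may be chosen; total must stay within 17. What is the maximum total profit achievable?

50

Take 2×Y and 4×F: cost 16 ≤ 17, profit 2·3 + 4·11 = 50.
F has the best ratio (11/3) and is taken to its limit of 4; remaining capacity is filled optimally with the others.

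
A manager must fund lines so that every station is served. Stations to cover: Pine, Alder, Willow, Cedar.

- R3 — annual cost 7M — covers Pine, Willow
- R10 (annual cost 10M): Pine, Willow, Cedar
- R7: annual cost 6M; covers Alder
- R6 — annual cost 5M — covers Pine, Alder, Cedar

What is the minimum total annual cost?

12

Choose R3 and R6: together they cover Pine, Alder, Willow, Cedar — every station.
Total annual cost: 7 + 5 = 12.
No cover costs less than 12.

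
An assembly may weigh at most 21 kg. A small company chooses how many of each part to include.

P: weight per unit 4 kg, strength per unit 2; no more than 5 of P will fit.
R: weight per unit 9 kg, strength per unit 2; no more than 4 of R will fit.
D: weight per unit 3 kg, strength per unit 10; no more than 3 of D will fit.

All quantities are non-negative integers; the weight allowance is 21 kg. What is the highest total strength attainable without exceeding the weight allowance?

36

This is a bounded integer knapsack.
D has the best ratio (10/3); taking only D gives at most 3×10 = 30 (stopped by the supply cap of 3).
Mixing does better — 3×P and 3×D: weight 21 ≤ 21, strength 3·2 + 3·10 = 36.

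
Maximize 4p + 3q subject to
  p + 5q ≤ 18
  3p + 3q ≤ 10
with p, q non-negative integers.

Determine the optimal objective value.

12

(p,q)=(3,0): 1·3+5·0=3≤18, 3·3+3·0=9≤10, objective 12.
(p,q)=(2,1): 1·2+5·1=7≤18, 3·2+3·1=9≤10, objective 11.
(p,q)=(2,0): 1·2+5·0=2≤18, 3·2+3·0=6≤10, objective 8.
Maximum is 12 at (p,q)=(3,0).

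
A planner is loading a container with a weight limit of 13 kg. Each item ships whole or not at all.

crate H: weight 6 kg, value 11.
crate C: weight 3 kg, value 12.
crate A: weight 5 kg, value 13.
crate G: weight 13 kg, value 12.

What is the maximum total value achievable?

Allowing fractional choices, the relaxed optimum would be about 34.2, but items are indivisible.
crate C + crate A: weight 3 + 5 = 8 ≤ 13, value 12 + 13 = 25.
crate H + crate A: weight 6 + 5 = 11 ≤ 13, value 11 + 13 = 24.
Best is crate C and crate A with total value 25.

25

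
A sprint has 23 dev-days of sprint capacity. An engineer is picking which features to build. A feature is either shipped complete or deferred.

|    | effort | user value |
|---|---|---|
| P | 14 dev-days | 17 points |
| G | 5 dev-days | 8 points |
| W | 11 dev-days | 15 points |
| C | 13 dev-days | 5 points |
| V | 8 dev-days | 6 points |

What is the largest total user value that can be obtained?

25

Allowing fractional choices, the relaxed optimum would be about 31.5, but features are indivisible.
P + G: effort 14 + 5 = 19 ≤ 23, user value 17 + 8 = 25.
G + W: effort 5 + 11 = 16 ≤ 23, user value 8 + 15 = 23.
Best is P and G with total user value 25.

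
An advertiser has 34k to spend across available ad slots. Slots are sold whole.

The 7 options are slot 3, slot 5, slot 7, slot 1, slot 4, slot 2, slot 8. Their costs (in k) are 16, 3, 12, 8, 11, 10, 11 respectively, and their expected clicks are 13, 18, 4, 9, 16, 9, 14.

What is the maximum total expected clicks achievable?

57

Allowing fractional choices, the relaxed optimum would be about 57.9, but ad slots are indivisible.
slot 5 + slot 1 + slot 4 + slot 2: cost 3 + 8 + 11 + 10 = 32 ≤ 34, expected clicks 18 + 9 + 16 + 9 = 52.
slot 5 + slot 1 + slot 2 + slot 8: cost 3 + 8 + 10 + 11 = 32 ≤ 34, expected clicks 18 + 9 + 9 + 14 = 50.
slot 5 + slot 1 + slot 4 + slot 8: cost 3 + 8 + 11 + 11 = 33 ≤ 34, expected clicks 18 + 9 + 16 + 14 = 57.
Best is slot 5, slot 1, slot 4, and slot 8 with total expected clicks 57.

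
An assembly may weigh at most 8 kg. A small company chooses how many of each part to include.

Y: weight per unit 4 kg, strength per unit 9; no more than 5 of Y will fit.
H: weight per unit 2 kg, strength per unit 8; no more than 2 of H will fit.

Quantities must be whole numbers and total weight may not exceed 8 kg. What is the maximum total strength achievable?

25

2×Y: weight 8 ≤ 8, strength 2·9 = 18.
1×Y and 2×H: weight 8 ≤ 8, strength 1·9 + 2·8 = 25.
Best is 25.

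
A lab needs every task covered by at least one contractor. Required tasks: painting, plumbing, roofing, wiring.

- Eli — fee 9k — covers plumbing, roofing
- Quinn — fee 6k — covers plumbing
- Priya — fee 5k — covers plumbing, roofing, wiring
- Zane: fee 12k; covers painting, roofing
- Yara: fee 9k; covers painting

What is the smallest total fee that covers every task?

14

This is an integer covering problem.
Choose Priya and Yara: together they cover painting, plumbing, roofing, wiring — every task.
Total fee: 5 + 9 = 14.
No cover costs less than 14.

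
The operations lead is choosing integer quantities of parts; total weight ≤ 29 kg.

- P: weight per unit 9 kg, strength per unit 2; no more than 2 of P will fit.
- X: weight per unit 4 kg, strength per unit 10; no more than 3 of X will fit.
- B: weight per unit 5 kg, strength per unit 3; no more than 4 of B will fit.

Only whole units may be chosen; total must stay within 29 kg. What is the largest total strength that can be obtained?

3×X and 2×B: weight 22 ≤ 29, strength 3·10 + 2·3 = 36.
3×X and 3×B: weight 27 ≤ 29, strength 3·10 + 3·3 = 39.
Best is 39.

39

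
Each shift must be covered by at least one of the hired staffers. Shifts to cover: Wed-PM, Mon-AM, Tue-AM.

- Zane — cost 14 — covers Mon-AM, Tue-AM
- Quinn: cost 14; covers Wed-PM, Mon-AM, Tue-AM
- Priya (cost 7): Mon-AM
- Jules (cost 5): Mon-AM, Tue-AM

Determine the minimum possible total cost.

14

The greedy cost-per-new-shift heuristic would pick Jules and Quinn for 19, but a cheaper cover exists.
Quinn alone covers Wed-PM, Mon-AM, Tue-AM — every shift.
Total cost: 14.
No cover costs less than 14.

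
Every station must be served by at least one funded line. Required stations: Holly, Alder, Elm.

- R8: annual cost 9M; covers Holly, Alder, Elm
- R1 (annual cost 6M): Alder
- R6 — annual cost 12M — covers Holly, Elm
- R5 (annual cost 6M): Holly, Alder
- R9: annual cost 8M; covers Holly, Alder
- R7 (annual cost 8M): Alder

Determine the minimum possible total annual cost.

This is a weighted set-cover instance.
R8 alone covers Holly, Alder, Elm — every station.
Total annual cost: 9.
No cover costs less than 9.

9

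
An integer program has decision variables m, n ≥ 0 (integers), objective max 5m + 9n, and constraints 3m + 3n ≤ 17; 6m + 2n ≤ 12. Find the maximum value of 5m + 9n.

(m,n)=(0,5) is feasible, giving 45.
(m,n)=(0,4) is feasible, giving 36.
Maximum is 45 at (m,n)=(0,5).

45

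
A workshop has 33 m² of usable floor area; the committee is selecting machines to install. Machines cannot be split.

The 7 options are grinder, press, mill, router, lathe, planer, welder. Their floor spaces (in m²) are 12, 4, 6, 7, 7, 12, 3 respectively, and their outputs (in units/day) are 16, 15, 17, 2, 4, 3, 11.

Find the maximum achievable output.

grinder + press + mill + welder: floor space 12 + 4 + 6 + 3 = 25 ≤ 33, output 16 + 15 + 17 + 11 = 59.
grinder + press + mill + lathe + welder: floor space 12 + 4 + 6 + 7 + 3 = 32 ≤ 33, output 16 + 15 + 17 + 4 + 11 = 63.
grinder + press + mill + router + welder: floor space 12 + 4 + 6 + 7 + 3 = 32 ≤ 33, output 16 + 15 + 17 + 2 + 11 = 61.
Best is grinder, press, mill, lathe, and welder with total output 63.

63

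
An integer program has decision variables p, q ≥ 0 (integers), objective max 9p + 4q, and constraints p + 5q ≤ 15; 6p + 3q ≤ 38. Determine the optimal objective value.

The continuous relaxation peaks at (6.33, 0) with value 57.00; rounding to a feasible lattice point costs some objective.
(p,q)=(6,0) is feasible, giving 54.
(p,q)=(5,1) is feasible, giving 49.
(p,q)=(5,0) is feasible, giving 45.
No feasible integer point exceeds 54.

54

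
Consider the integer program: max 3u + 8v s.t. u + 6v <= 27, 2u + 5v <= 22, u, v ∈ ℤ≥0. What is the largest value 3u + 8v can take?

(u,v)=(1,4): 1·1+6·4=25≤27, 2·1+5·4=22≤22, objective 35.
(u,v)=(0,4): 1·0+6·4=24≤27, 2·0+5·4=20≤22, objective 32.
(u,v)=(2,3): 1·2+6·3=20≤27, 2·2+5·3=19≤22, objective 30.
No feasible integer point exceeds 35.

35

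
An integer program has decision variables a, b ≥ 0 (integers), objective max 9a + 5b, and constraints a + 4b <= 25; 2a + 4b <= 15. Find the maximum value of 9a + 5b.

(a,b)=(7,0): 1·7+4·0=7≤25, 2·7+4·0=14≤15, objective 63.
(a,b)=(6,0): 1·6+4·0=6≤25, 2·6+4·0=12≤15, objective 54.
No feasible integer point exceeds 63.

63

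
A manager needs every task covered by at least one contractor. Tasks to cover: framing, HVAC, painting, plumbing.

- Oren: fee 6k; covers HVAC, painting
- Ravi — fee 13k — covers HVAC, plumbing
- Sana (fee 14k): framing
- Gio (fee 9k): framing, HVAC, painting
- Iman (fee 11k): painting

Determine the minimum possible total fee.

This is a weighted set-cover instance.
The greedy cost-per-new-task heuristic would pick Oren, Gio, and Ravi for 28, but a cheaper cover exists.
Choose Ravi and Gio: together they cover framing, HVAC, painting, plumbing — every task.
Total fee: 13 + 9 = 22.
No cover costs less than 22.

22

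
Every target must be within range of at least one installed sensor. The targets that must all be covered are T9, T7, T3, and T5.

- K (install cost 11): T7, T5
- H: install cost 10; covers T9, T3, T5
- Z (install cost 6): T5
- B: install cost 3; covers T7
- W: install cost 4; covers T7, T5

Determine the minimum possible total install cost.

The greedy cost-per-new-target heuristic would pick W and H for 14, but a cheaper cover exists.
Choose H and B: together they cover T9, T7, T3, T5 — every target.
Total install cost: 10 + 3 = 13.
No cover costs less than 13.

13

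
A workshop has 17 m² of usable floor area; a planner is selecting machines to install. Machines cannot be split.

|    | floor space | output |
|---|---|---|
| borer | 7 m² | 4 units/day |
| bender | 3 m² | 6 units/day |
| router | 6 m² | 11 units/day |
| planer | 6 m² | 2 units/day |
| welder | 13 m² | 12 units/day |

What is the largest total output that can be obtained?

21

bender + welder: floor space 3 + 13 = 16 ≤ 17, output 6 + 12 = 18.
borer + bender + router: floor space 7 + 3 + 6 = 16 ≤ 17, output 4 + 6 + 11 = 21.
bender + router + planer: floor space 3 + 6 + 6 = 15 ≤ 17, output 6 + 11 + 2 = 19.
Best is borer, bender, and router with total output 21.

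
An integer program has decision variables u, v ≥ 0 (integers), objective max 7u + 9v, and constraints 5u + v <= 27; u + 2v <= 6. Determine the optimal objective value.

37

Relaxing integrality, the LP optimum is 40.33 at (u,v) = (5.33, 0.333), which is not an integer point.
(u,v)=(4,1) is feasible, giving 37.
(u,v)=(5,0) is feasible, giving 35.
(u,v)=(3,1) is feasible, giving 30.
(u,v)=(4,0) is feasible, giving 28.
Maximum is 37 at (u,v)=(4,1).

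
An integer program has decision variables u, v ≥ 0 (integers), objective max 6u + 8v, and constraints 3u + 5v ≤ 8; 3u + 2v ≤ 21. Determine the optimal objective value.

(u,v)=(1,1): 3·1+5·1=8≤8, 3·1+2·1=5≤21, objective 14.
(u,v)=(2,0): 3·2+5·0=6≤8, 3·2+2·0=6≤21, objective 12.
(u,v)=(0,1): 3·0+5·1=5≤8, 3·0+2·1=2≤21, objective 8.
The best lattice point is (1,1), giving 14.

14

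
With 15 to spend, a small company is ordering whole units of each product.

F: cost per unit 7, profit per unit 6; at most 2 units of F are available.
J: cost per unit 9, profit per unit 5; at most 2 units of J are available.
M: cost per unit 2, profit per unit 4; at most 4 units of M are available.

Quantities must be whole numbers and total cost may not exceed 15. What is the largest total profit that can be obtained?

22

This is a bounded integer knapsack.
1×F and 4×M: cost 15 ≤ 15, profit 1·6 + 4·4 = 22.
1×F and 3×M: cost 13 ≤ 15, profit 1·6 + 3·4 = 18.
Best is 22.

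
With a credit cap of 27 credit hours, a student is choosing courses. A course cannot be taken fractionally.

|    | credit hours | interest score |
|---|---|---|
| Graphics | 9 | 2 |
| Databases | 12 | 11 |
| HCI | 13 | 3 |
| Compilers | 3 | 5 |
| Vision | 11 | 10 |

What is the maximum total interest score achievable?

This is an integer program with binary decision variables.
Take Databases, Compilers, and Vision: credit hours 12 + 3 + 11 = 26 ≤ 27, interest score 11 + 5 + 10 = 26.
No other feasible combination does better.

26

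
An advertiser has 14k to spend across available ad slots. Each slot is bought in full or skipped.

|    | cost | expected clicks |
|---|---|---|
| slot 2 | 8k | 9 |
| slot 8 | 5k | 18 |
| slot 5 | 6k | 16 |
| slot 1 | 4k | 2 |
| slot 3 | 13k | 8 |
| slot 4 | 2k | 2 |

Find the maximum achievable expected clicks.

Allowing fractional choices, the relaxed optimum would be about 37.4, but ad slots are indivisible.
slot 8 + slot 5 + slot 4: cost 5 + 6 + 2 = 13 ≤ 14, expected clicks 18 + 16 + 2 = 36.
slot 8 + slot 5: cost 5 + 6 = 11 ≤ 14, expected clicks 18 + 16 = 34.
slot 2 + slot 8: cost 8 + 5 = 13 ≤ 14, expected clicks 9 + 18 = 27.
Best is slot 8, slot 5, and slot 4 with total expected clicks 36.

36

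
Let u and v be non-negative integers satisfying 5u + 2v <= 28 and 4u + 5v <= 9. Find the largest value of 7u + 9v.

(u,v)=(1,1) is feasible, giving 16.
(u,v)=(2,0) is feasible, giving 14.
(u,v)=(0,1) is feasible, giving 9.
No feasible integer point exceeds 16.

16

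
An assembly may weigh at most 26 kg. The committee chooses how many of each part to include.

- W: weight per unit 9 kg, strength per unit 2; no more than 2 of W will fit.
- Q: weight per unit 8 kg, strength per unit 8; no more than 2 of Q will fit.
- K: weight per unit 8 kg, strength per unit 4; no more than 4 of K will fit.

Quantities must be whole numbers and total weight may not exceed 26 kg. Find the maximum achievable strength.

Take 2×Q and 1×K: weight 24 ≤ 26, strength 2·8 + 1·4 = 20.
Q has the best ratio (8/8) and is taken to its limit of 2; remaining capacity is filled optimally with the others.

20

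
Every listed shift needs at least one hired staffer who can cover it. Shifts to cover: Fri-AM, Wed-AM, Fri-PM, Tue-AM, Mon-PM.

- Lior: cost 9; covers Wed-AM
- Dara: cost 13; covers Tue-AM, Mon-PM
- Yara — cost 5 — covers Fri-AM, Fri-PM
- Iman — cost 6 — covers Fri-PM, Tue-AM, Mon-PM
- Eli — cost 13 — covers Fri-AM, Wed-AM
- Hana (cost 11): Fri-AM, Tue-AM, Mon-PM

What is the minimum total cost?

19

Choose Iman and Eli: together they cover Fri-AM, Wed-AM, Fri-PM, Tue-AM, Mon-PM — every shift.
Total cost: 6 + 13 = 19.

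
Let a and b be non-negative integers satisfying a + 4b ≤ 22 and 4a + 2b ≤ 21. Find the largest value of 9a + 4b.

45

(a,b)=(5,0): 1·5+4·0=5≤22, 4·5+2·0=20≤21, objective 45.
(a,b)=(4,1): 1·4+4·1=8≤22, 4·4+2·1=18≤21, objective 40.
(a,b)=(4,0): 1·4+4·0=4≤22, 4·4+2·0=16≤21, objective 36.
No feasible integer point exceeds 45.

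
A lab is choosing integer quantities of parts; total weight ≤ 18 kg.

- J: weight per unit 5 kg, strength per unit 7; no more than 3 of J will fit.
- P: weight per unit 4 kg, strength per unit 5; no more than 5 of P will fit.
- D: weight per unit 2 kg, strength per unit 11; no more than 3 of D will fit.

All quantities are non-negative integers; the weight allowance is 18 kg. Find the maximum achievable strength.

48

2×J and 3×D: weight 16 ≤ 18, strength 2·7 + 3·11 = 47.
3×P and 3×D: weight 18 ≤ 18, strength 3·5 + 3·11 = 48.
Best is 48.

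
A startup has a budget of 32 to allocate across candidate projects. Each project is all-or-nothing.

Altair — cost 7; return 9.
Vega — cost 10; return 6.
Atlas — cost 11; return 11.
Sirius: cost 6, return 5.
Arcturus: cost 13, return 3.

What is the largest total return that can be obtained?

This is a 0-1 knapsack instance.
Allowing fractional choices, the relaxed optimum would be about 29.8, but projects are indivisible.
Altair + Atlas + Arcturus: cost 7 + 11 + 13 = 31 ≤ 32, return 9 + 11 + 3 = 23.
Altair + Atlas + Sirius: cost 7 + 11 + 6 = 24 ≤ 32, return 9 + 11 + 5 = 25.
Altair + Vega + Atlas: cost 7 + 10 + 11 = 28 ≤ 32, return 9 + 6 + 11 = 26.
Best is Altair, Vega, and Atlas with total return 26.

26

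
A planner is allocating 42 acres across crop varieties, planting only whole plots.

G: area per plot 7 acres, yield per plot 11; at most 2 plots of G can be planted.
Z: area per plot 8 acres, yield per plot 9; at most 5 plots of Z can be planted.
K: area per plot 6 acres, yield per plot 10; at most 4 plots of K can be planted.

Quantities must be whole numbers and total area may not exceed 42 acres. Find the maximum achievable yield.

2×G and 4×K: area 38 ≤ 42, yield 2·11 + 4·10 = 62.
2×G, 1×Z, and 3×K: area 40 ≤ 42, yield 2·11 + 1·9 + 3·10 = 61.
Best is 62.

62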